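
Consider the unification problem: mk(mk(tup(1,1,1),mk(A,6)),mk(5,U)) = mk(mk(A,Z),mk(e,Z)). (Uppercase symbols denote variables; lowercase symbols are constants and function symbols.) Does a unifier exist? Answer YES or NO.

NO

Decompose mk/2: mk(tup(1,1,1),mk(A,6)) = mk(A,Z),  mk(5,U) = mk(e,Z).
Decompose mk/2: tup(1,1,1) = A,  mk(A,6) = Z.
Bind A := tup(1,1,1); substituting into the one remaining equation that mentions A gives: mk(tup(1,1,1),6) = Z.
Bind Z := mk(tup(1,1,1),6); substituting into the remaining equation gives: mk(5,U) = mk(e,mk(tup(1,1,1),6)).
Decompose mk/2: 5 = e,  U = mk(tup(1,1,1),6).
Clash: constants 5 and e differ; no unifier exists.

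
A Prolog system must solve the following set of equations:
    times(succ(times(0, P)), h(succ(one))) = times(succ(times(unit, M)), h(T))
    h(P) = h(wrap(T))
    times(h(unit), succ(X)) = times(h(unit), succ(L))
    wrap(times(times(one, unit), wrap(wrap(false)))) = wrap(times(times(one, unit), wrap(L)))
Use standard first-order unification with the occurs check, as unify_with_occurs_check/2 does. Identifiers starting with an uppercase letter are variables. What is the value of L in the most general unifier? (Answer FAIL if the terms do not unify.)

Decompose times/2: succ(times(0, P)) = succ(times(unit, M)),  h(succ(one)) = h(T).
Decompose succ/1: times(0, P) = times(unit, M).
Decompose times/2: 0 = unit,  P = M.
Clash: constants 0 and unit differ; no unifier exists.

FAIL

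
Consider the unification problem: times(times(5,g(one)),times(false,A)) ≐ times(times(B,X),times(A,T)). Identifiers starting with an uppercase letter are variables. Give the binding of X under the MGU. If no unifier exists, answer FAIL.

g(one)

Decompose times/2: times(5,g(one)) ≐ times(B,X),  times(false,A) ≐ times(A,T).
Decompose times/2: 5 ≐ B,  g(one) ≐ X.
Bind B := 5; no other remaining equation mentions B.
Bind X := g(one); no other remaining equation mentions X.
Decompose times/2: false ≐ A,  A ≐ T.
Bind A := false; substituting into the remaining equation gives: false ≐ T.
Bind T := false.
MGU = { B -> 5, X -> g(one), A -> false, T -> false }, so X -> g(one).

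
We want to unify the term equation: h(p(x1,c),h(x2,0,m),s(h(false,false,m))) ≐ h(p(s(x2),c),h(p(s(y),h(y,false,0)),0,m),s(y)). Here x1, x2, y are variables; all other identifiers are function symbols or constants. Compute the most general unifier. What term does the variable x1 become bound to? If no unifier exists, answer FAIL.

Decompose h/3: p(x1,c) ≐ p(s(x2),c),  h(x2,0,m) ≐ h(p(s(y),h(y,false,0)),0,m),  s(h(false,false,m)) ≐ s(y).
Decompose p/2: x1 ≐ s(x2),  c ≐ c.
Bind x1 := s(x2); no other remaining equation mentions x1.
Delete trivial equation c ≐ c.
Decompose h/3: x2 ≐ p(s(y),h(y,false,0)),  0 ≐ 0,  m ≐ m.
Bind x2 := p(s(y),h(y,false,0)); no other remaining equation mentions x2. Substituting into the earlier binding gives x1 := s(p(s(y),h(y,false,0))).
Delete trivial equation 0 ≐ 0.
Delete trivial equation m ≐ m.
Decompose s/1: h(false,false,m) ≐ y.
Bind y := h(false,false,m). Substituting into the earlier bindings gives x1 := s(p(s(h(false,false,m)),h(h(false,false,m),false,0))), x2 := p(s(h(false,false,m)),h(h(false,false,m),false,0)).
MGU = { x1 := s(p(s(h(false,false,m)),h(h(false,false,m),false,0))), x2 := p(s(h(false,false,m)),h(h(false,false,m),false,0)), y := h(false,false,m) }, so x1 := s(p(s(h(false,false,m)),h(h(false,false,m),false,0))).

s(p(s(h(false,false,m)),h(h(false,false,m),false,0)))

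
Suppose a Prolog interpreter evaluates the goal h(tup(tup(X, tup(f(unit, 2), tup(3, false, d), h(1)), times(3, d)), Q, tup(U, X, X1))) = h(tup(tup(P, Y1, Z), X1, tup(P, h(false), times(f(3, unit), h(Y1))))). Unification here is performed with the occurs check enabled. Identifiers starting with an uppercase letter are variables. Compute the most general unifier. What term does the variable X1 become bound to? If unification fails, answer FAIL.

times(f(3, unit), h(tup(f(unit, 2), tup(3, false, d), h(1))))

Decompose h/1: tup(tup(X, tup(f(unit, 2), tup(3, false, d), h(1)), times(3, d)), Q, tup(U, X, X1)) = tup(tup(P, Y1, Z), X1, tup(P, h(false), times(f(3, unit), h(Y1)))).
Decompose tup/3: tup(X, tup(f(unit, 2), tup(3, false, d), h(1)), times(3, d)) = tup(P, Y1, Z),  Q = X1,  tup(U, X, X1) = tup(P, h(false), times(f(3, unit), h(Y1))).
Decompose tup/3: X = P,  tup(f(unit, 2), tup(3, false, d), h(1)) = Y1,  times(3, d) = Z.
Bind X := P; substituting into the one remaining equation that mentions X gives: tup(U, P, X1) = tup(P, h(false), times(f(3, unit), h(Y1))).
Bind Y1 := tup(f(unit, 2), tup(3, false, d), h(1)); substituting into the one remaining equation that mentions Y1 gives: tup(U, P, X1) = tup(P, h(false), times(f(3, unit), h(tup(f(unit, 2), tup(3, false, d), h(1))))).
Bind Z := times(3, d); no other remaining equation mentions Z.
Bind Q := X1; no other remaining equation mentions Q.
Decompose tup/3: U = P,  P = h(false),  X1 = times(f(3, unit), h(tup(f(unit, 2), tup(3, false, d), h(1)))).
Bind U := P; no other remaining equation mentions U.
Bind P := h(false); no other remaining equation mentions P. Substituting into the earlier bindings gives X := h(false), U := h(false).
Bind X1 := times(f(3, unit), h(tup(f(unit, 2), tup(3, false, d), h(1)))). Substituting into the earlier binding gives Q := times(f(3, unit), h(tup(f(unit, 2), tup(3, false, d), h(1)))).
MGU = { X ↦ h(false), Y1 ↦ tup(f(unit, 2), tup(3, false, d), h(1)), Z ↦ times(3, d), Q ↦ times(f(3, unit), h(tup(f(unit, 2), tup(3, false, d), h(1)))), U ↦ h(false), P ↦ h(false), X1 ↦ times(f(3, unit), h(tup(f(unit, 2), tup(3, false, d), h(1)))) }, so X1 ↦ times(f(3, unit), h(tup(f(unit, 2), tup(3, false, d), h(1)))).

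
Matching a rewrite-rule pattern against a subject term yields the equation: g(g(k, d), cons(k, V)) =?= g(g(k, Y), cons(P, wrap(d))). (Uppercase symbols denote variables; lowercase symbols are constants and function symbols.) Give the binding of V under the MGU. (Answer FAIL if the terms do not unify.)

wrap(d)

Decompose g/2: g(k, d) =?= g(k, Y),  cons(k, V) =?= cons(P, wrap(d)).
Decompose g/2: k =?= k,  d =?= Y.
Delete trivial equation k =?= k.
Bind Y := d; no other remaining equation mentions Y.
Decompose cons/2: k =?= P,  V =?= wrap(d).
Bind P := k; no other remaining equation mentions P.
Bind V := wrap(d).
MGU = { Y -> d, P -> k, V -> wrap(d) }, so V -> wrap(d).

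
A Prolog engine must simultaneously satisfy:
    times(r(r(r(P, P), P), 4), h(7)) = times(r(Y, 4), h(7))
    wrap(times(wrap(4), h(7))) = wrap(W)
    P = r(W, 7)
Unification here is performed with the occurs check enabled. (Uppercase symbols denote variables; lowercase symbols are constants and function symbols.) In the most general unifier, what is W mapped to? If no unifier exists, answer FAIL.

Decompose times/2: r(r(r(P, P), P), 4) = r(Y, 4),  h(7) = h(7).
Decompose r/2: r(r(P, P), P) = Y,  4 = 4.
Bind Y := r(r(P, P), P); no other remaining equation mentions Y.
Delete trivial equation 4 = 4.
Delete trivial equation h(7) = h(7).
Decompose wrap/1: times(wrap(4), h(7)) = W.
Bind W := times(wrap(4), h(7)); substituting into the remaining equation gives: P = r(times(wrap(4), h(7)), 7).
Bind P := r(times(wrap(4), h(7)), 7). Substituting into the earlier binding gives Y := r(r(r(times(wrap(4), h(7)), 7), r(times(wrap(4), h(7)), 7)), r(times(wrap(4), h(7)), 7)).
MGU = { Y -> r(r(r(times(wrap(4), h(7)), 7), r(times(wrap(4), h(7)), 7)), r(times(wrap(4), h(7)), 7)), W -> times(wrap(4), h(7)), P -> r(times(wrap(4), h(7)), 7) }, so W -> times(wrap(4), h(7)).

times(wrap(4), h(7))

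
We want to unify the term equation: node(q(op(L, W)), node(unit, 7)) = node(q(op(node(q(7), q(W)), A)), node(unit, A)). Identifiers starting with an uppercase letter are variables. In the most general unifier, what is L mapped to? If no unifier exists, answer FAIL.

node(q(7), q(7))

Decompose node/2: q(op(L, W)) = q(op(node(q(7), q(W)), A)),  node(unit, 7) = node(unit, A).
Decompose q/1: op(L, W) = op(node(q(7), q(W)), A).
Decompose op/2: L = node(q(7), q(W)),  W = A.
Bind L := node(q(7), q(W)); no other remaining equation mentions L.
Bind W := A; no other remaining equation mentions W. Substituting into the earlier binding gives L := node(q(7), q(A)).
Decompose node/2: unit = unit,  7 = A.
Delete trivial equation unit = unit.
Bind A := 7. Substituting into the earlier bindings gives L := node(q(7), q(7)), W := 7.
MGU = { L -> node(q(7), q(7)), W -> 7, A -> 7 }, so L -> node(q(7), q(7)).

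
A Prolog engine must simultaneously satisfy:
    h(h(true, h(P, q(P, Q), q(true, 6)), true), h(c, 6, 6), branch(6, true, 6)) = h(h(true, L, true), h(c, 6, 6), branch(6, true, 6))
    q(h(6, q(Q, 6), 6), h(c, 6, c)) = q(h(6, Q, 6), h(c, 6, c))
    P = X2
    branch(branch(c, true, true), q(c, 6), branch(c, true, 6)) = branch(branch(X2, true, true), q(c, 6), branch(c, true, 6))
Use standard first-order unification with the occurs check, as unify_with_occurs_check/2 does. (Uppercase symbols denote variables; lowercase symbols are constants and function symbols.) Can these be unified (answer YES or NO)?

NO

Decompose h/3: h(true, h(P, q(P, Q), q(true, 6)), true) = h(true, L, true),  h(c, 6, 6) = h(c, 6, 6),  branch(6, true, 6) = branch(6, true, 6).
Decompose h/3: true = true,  h(P, q(P, Q), q(true, 6)) = L,  true = true.
Delete trivial equation true = true.
Bind L := h(P, q(P, Q), q(true, 6)); no other remaining equation mentions L.
Delete trivial equation true = true.
Delete trivial equation h(c, 6, 6) = h(c, 6, 6).
Delete trivial equation branch(6, true, 6) = branch(6, true, 6).
Decompose q/2: h(6, q(Q, 6), 6) = h(6, Q, 6),  h(c, 6, c) = h(c, 6, c).
Decompose h/3: 6 = 6,  q(Q, 6) = Q,  6 = 6.
Delete trivial equation 6 = 6.
Occurs check fails: Q occurs in q(Q, 6); the equation Q = q(Q, 6) has no finite solution.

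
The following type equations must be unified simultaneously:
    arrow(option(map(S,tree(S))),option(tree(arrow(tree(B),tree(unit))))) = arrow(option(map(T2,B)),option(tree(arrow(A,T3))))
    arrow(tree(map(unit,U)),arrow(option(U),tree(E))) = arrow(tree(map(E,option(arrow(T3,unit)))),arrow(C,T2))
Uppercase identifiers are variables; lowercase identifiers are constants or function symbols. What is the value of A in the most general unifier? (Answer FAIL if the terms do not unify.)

tree(tree(tree(unit)))

Decompose arrow/2: option(map(S,tree(S))) = option(map(T2,B)),  option(tree(arrow(tree(B),tree(unit)))) = option(tree(arrow(A,T3))).
Decompose option/1: map(S,tree(S)) = map(T2,B).
Decompose map/2: S = T2,  tree(S) = B.
Bind S := T2; substituting into the one remaining equation that mentions S gives: tree(T2) = B.
Bind B := tree(T2); substituting into the one remaining equation that mentions B gives: option(tree(arrow(tree(tree(T2)),tree(unit)))) = option(tree(arrow(A,T3))).
Decompose option/1: tree(arrow(tree(tree(T2)),tree(unit))) = tree(arrow(A,T3)).
Decompose tree/1: arrow(tree(tree(T2)),tree(unit)) = arrow(A,T3).
Decompose arrow/2: tree(tree(T2)) = A,  tree(unit) = T3.
Bind A := tree(tree(T2)); no other remaining equation mentions A.
Bind T3 := tree(unit); substituting into the remaining equation gives: arrow(tree(map(unit,U)),arrow(option(U),tree(E))) = arrow(tree(map(E,option(arrow(tree(unit),unit)))),arrow(C,T2)).
Decompose arrow/2: tree(map(unit,U)) = tree(map(E,option(arrow(tree(unit),unit)))),  arrow(option(U),tree(E)) = arrow(C,T2).
Decompose tree/1: map(unit,U) = map(E,option(arrow(tree(unit),unit))).
Decompose map/2: unit = E,  U = option(arrow(tree(unit),unit)).
Bind E := unit; substituting into the one remaining equation that mentions E gives: arrow(option(U),tree(unit)) = arrow(C,T2).
Bind U := option(arrow(tree(unit),unit)); substituting into the remaining equation gives: arrow(option(option(arrow(tree(unit),unit))),tree(unit)) = arrow(C,T2).
Decompose arrow/2: option(option(arrow(tree(unit),unit))) = C,  tree(unit) = T2.
Bind C := option(option(arrow(tree(unit),unit))); no other remaining equation mentions C.
Bind T2 := tree(unit). Substituting into the earlier bindings gives S := tree(unit), B := tree(tree(unit)), A := tree(tree(tree(unit))).
MGU = { S -> tree(unit), B -> tree(tree(unit)), A -> tree(tree(tree(unit))), T3 -> tree(unit), E -> unit, U -> option(arrow(tree(unit),unit)), C -> option(option(arrow(tree(unit),unit))), T2 -> tree(unit) }, so A -> tree(tree(tree(unit))).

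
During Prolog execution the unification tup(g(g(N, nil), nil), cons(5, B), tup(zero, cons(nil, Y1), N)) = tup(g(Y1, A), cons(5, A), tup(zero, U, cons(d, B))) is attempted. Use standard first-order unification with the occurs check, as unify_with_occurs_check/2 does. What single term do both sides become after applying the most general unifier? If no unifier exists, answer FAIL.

Decompose tup/3: g(g(N, nil), nil) = g(Y1, A),  cons(5, B) = cons(5, A),  tup(zero, cons(nil, Y1), N) = tup(zero, U, cons(d, B)).
Decompose g/2: g(N, nil) = Y1,  nil = A.
Bind Y1 := g(N, nil); substituting into the one remaining equation that mentions Y1 gives: tup(zero, cons(nil, g(N, nil)), N) = tup(zero, U, cons(d, B)).
Bind A := nil; substituting into the one remaining equation that mentions A gives: cons(5, B) = cons(5, nil).
Decompose cons/2: 5 = 5,  B = nil.
Delete trivial equation 5 = 5.
Bind B := nil; substituting into the remaining equation gives: tup(zero, cons(nil, g(N, nil)), N) = tup(zero, U, cons(d, nil)).
Decompose tup/3: zero = zero,  cons(nil, g(N, nil)) = U,  N = cons(d, nil).
Delete trivial equation zero = zero.
Bind U := cons(nil, g(N, nil)); no other remaining equation mentions U.
Bind N := cons(d, nil). Substituting into the earlier bindings gives Y1 := g(cons(d, nil), nil), U := cons(nil, g(cons(d, nil), nil)).
Applying the MGU to either side gives tup(g(g(cons(d, nil), nil), nil), cons(5, nil), tup(zero, cons(nil, g(cons(d, nil), nil)), cons(d, nil))).

tup(g(g(cons(d, nil), nil), nil), cons(5, nil), tup(zero, cons(nil, g(cons(d, nil), nil)), cons(d, nil)))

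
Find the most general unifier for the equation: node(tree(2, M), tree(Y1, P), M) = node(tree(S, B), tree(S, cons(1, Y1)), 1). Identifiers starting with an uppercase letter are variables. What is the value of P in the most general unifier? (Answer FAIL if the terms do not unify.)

Decompose node/3: tree(2, M) = tree(S, B),  tree(Y1, P) = tree(S, cons(1, Y1)),  M = 1.
Decompose tree/2: 2 = S,  M = B.
Bind S := 2; substituting into the one remaining equation that mentions S gives: tree(Y1, P) = tree(2, cons(1, Y1)).
Bind M := B; substituting into the one remaining equation that mentions M gives: B = 1.
Decompose tree/2: Y1 = 2,  P = cons(1, Y1).
Bind Y1 := 2; substituting into the one remaining equation that mentions Y1 gives: P = cons(1, 2).
Bind P := cons(1, 2); no other remaining equation mentions P.
Bind B := 1. Substituting into the earlier binding gives M := 1.
MGU = { S -> 2, M -> 1, Y1 -> 2, P -> cons(1, 2), B -> 1 }, so P -> cons(1, 2).

cons(1, 2)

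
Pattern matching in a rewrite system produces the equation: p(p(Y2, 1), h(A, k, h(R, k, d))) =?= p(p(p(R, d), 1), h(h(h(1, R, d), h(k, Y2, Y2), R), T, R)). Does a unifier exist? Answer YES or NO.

NO

Decompose p/2: p(Y2, 1) =?= p(p(R, d), 1),  h(A, k, h(R, k, d)) =?= h(h(h(1, R, d), h(k, Y2, Y2), R), T, R).
Decompose p/2: Y2 =?= p(R, d),  1 =?= 1.
Bind Y2 := p(R, d); substituting into the one remaining equation that mentions Y2 gives: h(A, k, h(R, k, d)) =?= h(h(h(1, R, d), h(k, p(R, d), p(R, d)), R), T, R).
Delete trivial equation 1 =?= 1.
Decompose h/3: A =?= h(h(1, R, d), h(k, p(R, d), p(R, d)), R),  k =?= T,  h(R, k, d) =?= R.
Bind A := h(h(1, R, d), h(k, p(R, d), p(R, d)), R); no other remaining equation mentions A.
Bind T := k; no other remaining equation mentions T.
Occurs check fails: R occurs in h(R, k, d); the equation R =?= h(R, k, d) has no finite solution.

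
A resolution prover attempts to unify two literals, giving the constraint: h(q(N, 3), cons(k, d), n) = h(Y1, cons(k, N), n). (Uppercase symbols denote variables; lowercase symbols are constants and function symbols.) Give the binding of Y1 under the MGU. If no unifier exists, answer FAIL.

Decompose h/3: q(N, 3) = Y1,  cons(k, d) = cons(k, N),  n = n.
Bind Y1 := q(N, 3); no other remaining equation mentions Y1.
Decompose cons/2: k = k,  d = N.
Delete trivial equation k = k.
Bind N := d; no other remaining equation mentions N. Substituting into the earlier binding gives Y1 := q(d, 3).
Delete trivial equation n = n.
MGU = { Y1 -> q(d, 3), N -> d }, so Y1 -> q(d, 3).

q(d, 3)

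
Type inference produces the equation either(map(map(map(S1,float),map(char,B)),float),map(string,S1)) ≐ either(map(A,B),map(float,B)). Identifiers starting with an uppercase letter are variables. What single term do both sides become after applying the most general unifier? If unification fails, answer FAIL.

FAIL

Decompose either/2: map(map(map(S1,float),map(char,B)),float) ≐ map(A,B),  map(string,S1) ≐ map(float,B).
Decompose map/2: map(map(S1,float),map(char,B)) ≐ A,  float ≐ B.
Bind A := map(map(S1,float),map(char,B)); no other remaining equation mentions A.
Bind B := float; substituting into the remaining equation gives: map(string,S1) ≐ map(float,float). Substituting into the earlier binding gives A := map(map(S1,float),map(char,float)).
Decompose map/2: string ≐ float,  S1 ≐ float.
Clash: constants string and float differ; no unifier exists.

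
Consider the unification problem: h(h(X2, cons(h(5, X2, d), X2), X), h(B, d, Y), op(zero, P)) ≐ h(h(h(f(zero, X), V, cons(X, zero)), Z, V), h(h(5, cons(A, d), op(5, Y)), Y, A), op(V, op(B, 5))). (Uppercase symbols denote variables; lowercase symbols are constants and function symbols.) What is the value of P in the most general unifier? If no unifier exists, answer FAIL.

Decompose h/3: h(X2, cons(h(5, X2, d), X2), X) ≐ h(h(f(zero, X), V, cons(X, zero)), Z, V),  h(B, d, Y) ≐ h(h(5, cons(A, d), op(5, Y)), Y, A),  op(zero, P) ≐ op(V, op(B, 5)).
Decompose h/3: X2 ≐ h(f(zero, X), V, cons(X, zero)),  cons(h(5, X2, d), X2) ≐ Z,  X ≐ V.
Bind X2 := h(f(zero, X), V, cons(X, zero)); substituting into the one remaining equation that mentions X2 gives: cons(h(5, h(f(zero, X), V, cons(X, zero)), d), h(f(zero, X), V, cons(X, zero))) ≐ Z.
Bind Z := cons(h(5, h(f(zero, X), V, cons(X, zero)), d), h(f(zero, X), V, cons(X, zero))); no other remaining equation mentions Z.
Bind X := V; no other remaining equation mentions X. Substituting into the earlier bindings gives X2 := h(f(zero, V), V, cons(V, zero)), Z := cons(h(5, h(f(zero, V), V, cons(V, zero)), d), h(f(zero, V), V, cons(V, zero))).
Decompose h/3: B ≐ h(5, cons(A, d), op(5, Y)),  d ≐ Y,  Y ≐ A.
Bind B := h(5, cons(A, d), op(5, Y)); substituting into the one remaining equation that mentions B gives: op(zero, P) ≐ op(V, op(h(5, cons(A, d), op(5, Y)), 5)).
Bind Y := d; substituting into the remaining equations gives: d ≐ A,  op(zero, P) ≐ op(V, op(h(5, cons(A, d), op(5, d)), 5)). Substituting into the earlier binding gives B := h(5, cons(A, d), op(5, d)).
Bind A := d; substituting into the remaining equation gives: op(zero, P) ≐ op(V, op(h(5, cons(d, d), op(5, d)), 5)). Substituting into the earlier binding gives B := h(5, cons(d, d), op(5, d)).
Decompose op/2: zero ≐ V,  P ≐ op(h(5, cons(d, d), op(5, d)), 5).
Bind V := zero; no other remaining equation mentions V. Substituting into the earlier bindings gives X2 := h(f(zero, zero), zero, cons(zero, zero)), Z := cons(h(5, h(f(zero, zero), zero, cons(zero, zero)), d), h(f(zero, zero), zero, cons(zero, zero))), X := zero.
Bind P := op(h(5, cons(d, d), op(5, d)), 5).
MGU = { X2 ↦ h(f(zero, zero), zero, cons(zero, zero)), Z ↦ cons(h(5, h(f(zero, zero), zero, cons(zero, zero)), d), h(f(zero, zero), zero, cons(zero, zero))), X ↦ zero, B ↦ h(5, cons(d, d), op(5, d)), Y ↦ d, A ↦ d, V ↦ zero, P ↦ op(h(5, cons(d, d), op(5, d)), 5) }, so P ↦ op(h(5, cons(d, d), op(5, d)), 5).

op(h(5, cons(d, d), op(5, d)), 5)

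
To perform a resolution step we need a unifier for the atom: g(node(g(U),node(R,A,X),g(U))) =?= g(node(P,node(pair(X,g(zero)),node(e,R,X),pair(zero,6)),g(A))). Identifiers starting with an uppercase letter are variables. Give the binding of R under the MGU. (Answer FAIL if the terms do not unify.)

pair(pair(zero,6),g(zero))

Decompose g/1: node(g(U),node(R,A,X),g(U)) =?= node(P,node(pair(X,g(zero)),node(e,R,X),pair(zero,6)),g(A)).
Decompose node/3: g(U) =?= P,  node(R,A,X) =?= node(pair(X,g(zero)),node(e,R,X),pair(zero,6)),  g(U) =?= g(A).
Bind P := g(U); no other remaining equation mentions P.
Decompose node/3: R =?= pair(X,g(zero)),  A =?= node(e,R,X),  X =?= pair(zero,6).
Bind R := pair(X,g(zero)); substituting into the one remaining equation that mentions R gives: A =?= node(e,pair(X,g(zero)),X).
Bind A := node(e,pair(X,g(zero)),X); substituting into the one remaining equation that mentions A gives: g(U) =?= g(node(e,pair(X,g(zero)),X)).
Bind X := pair(zero,6); substituting into the remaining equation gives: g(U) =?= g(node(e,pair(pair(zero,6),g(zero)),pair(zero,6))). Substituting into the earlier bindings gives R := pair(pair(zero,6),g(zero)), A := node(e,pair(pair(zero,6),g(zero)),pair(zero,6)).
Decompose g/1: U =?= node(e,pair(pair(zero,6),g(zero)),pair(zero,6)).
Bind U := node(e,pair(pair(zero,6),g(zero)),pair(zero,6)). Substituting into the earlier binding gives P := g(node(e,pair(pair(zero,6),g(zero)),pair(zero,6))).
MGU = { P := g(node(e,pair(pair(zero,6),g(zero)),pair(zero,6))), R := pair(pair(zero,6),g(zero)), A := node(e,pair(pair(zero,6),g(zero)),pair(zero,6)), X := pair(zero,6), U := node(e,pair(pair(zero,6),g(zero)),pair(zero,6)) }, so R := pair(pair(zero,6),g(zero)).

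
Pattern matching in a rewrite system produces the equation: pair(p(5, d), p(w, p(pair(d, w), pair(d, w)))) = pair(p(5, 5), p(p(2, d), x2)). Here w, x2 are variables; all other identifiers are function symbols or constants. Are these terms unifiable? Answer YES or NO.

Decompose pair/2: p(5, d) = p(5, 5),  p(w, p(pair(d, w), pair(d, w))) = p(p(2, d), x2).
Decompose p/2: 5 = 5,  d = 5.
Delete trivial equation 5 = 5.
Clash: constants d and 5 differ; no unifier exists.

NO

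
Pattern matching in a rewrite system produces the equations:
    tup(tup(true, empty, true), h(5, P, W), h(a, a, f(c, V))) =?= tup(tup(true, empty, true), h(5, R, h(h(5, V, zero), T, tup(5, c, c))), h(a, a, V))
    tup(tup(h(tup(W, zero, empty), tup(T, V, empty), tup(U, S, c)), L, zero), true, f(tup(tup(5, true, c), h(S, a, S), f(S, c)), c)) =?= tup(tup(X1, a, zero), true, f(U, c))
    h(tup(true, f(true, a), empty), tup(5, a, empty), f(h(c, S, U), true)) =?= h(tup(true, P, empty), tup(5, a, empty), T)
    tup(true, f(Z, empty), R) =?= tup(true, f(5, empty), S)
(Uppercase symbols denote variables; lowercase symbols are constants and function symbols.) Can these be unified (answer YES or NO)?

Decompose tup/3: tup(true, empty, true) =?= tup(true, empty, true),  h(5, P, W) =?= h(5, R, h(h(5, V, zero), T, tup(5, c, c))),  h(a, a, f(c, V)) =?= h(a, a, V).
Delete trivial equation tup(true, empty, true) =?= tup(true, empty, true).
Decompose h/3: 5 =?= 5,  P =?= R,  W =?= h(h(5, V, zero), T, tup(5, c, c)).
Delete trivial equation 5 =?= 5.
Bind P := R; substituting into the one remaining equation that mentions P gives: h(tup(true, f(true, a), empty), tup(5, a, empty), f(h(c, S, U), true)) =?= h(tup(true, R, empty), tup(5, a, empty), T).
Bind W := h(h(5, V, zero), T, tup(5, c, c)); substituting into the one remaining equation that mentions W gives: tup(tup(h(tup(h(h(5, V, zero), T, tup(5, c, c)), zero, empty), tup(T, V, empty), tup(U, S, c)), L, zero), true, f(tup(tup(5, true, c), h(S, a, S), f(S, c)), c)) =?= tup(tup(X1, a, zero), true, f(U, c)).
Decompose h/3: a =?= a,  a =?= a,  f(c, V) =?= V.
Delete trivial equation a =?= a.
Delete trivial equation a =?= a.
Occurs check fails: V occurs in f(c, V); the equation V =?= f(c, V) has no finite solution.

NO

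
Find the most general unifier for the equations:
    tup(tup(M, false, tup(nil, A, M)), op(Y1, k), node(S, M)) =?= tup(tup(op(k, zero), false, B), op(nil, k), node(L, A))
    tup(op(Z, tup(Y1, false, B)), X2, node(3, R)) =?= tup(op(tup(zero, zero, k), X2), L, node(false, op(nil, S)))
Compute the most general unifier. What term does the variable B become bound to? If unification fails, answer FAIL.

FAIL

Decompose tup/3: tup(M, false, tup(nil, A, M)) =?= tup(op(k, zero), false, B),  op(Y1, k) =?= op(nil, k),  node(S, M) =?= node(L, A).
Decompose tup/3: M =?= op(k, zero),  false =?= false,  tup(nil, A, M) =?= B.
Bind M := op(k, zero); substituting into the 2 remaining equations that mention M gives: tup(nil, A, op(k, zero)) =?= B,  node(S, op(k, zero)) =?= node(L, A).
Delete trivial equation false =?= false.
Bind B := tup(nil, A, op(k, zero)); substituting into the one remaining equation that mentions B gives: tup(op(Z, tup(Y1, false, tup(nil, A, op(k, zero)))), X2, node(3, R)) =?= tup(op(tup(zero, zero, k), X2), L, node(false, op(nil, S))).
Decompose op/2: Y1 =?= nil,  k =?= k.
Bind Y1 := nil; substituting into the one remaining equation that mentions Y1 gives: tup(op(Z, tup(nil, false, tup(nil, A, op(k, zero)))), X2, node(3, R)) =?= tup(op(tup(zero, zero, k), X2), L, node(false, op(nil, S))).
Delete trivial equation k =?= k.
Decompose node/2: S =?= L,  op(k, zero) =?= A.
Bind S := L; substituting into the one remaining equation that mentions S gives: tup(op(Z, tup(nil, false, tup(nil, A, op(k, zero)))), X2, node(3, R)) =?= tup(op(tup(zero, zero, k), X2), L, node(false, op(nil, L))).
Bind A := op(k, zero); substituting into the remaining equation gives: tup(op(Z, tup(nil, false, tup(nil, op(k, zero), op(k, zero)))), X2, node(3, R)) =?= tup(op(tup(zero, zero, k), X2), L, node(false, op(nil, L))). Substituting into the earlier binding gives B := tup(nil, op(k, zero), op(k, zero)).
Decompose tup/3: op(Z, tup(nil, false, tup(nil, op(k, zero), op(k, zero)))) =?= op(tup(zero, zero, k), X2),  X2 =?= L,  node(3, R) =?= node(false, op(nil, L)).
Decompose op/2: Z =?= tup(zero, zero, k),  tup(nil, false, tup(nil, op(k, zero), op(k, zero))) =?= X2.
Bind Z := tup(zero, zero, k); no other remaining equation mentions Z.
Bind X2 := tup(nil, false, tup(nil, op(k, zero), op(k, zero))); substituting into the one remaining equation that mentions X2 gives: tup(nil, false, tup(nil, op(k, zero), op(k, zero))) =?= L.
Bind L := tup(nil, false, tup(nil, op(k, zero), op(k, zero))); substituting into the remaining equation gives: node(3, R) =?= node(false, op(nil, tup(nil, false, tup(nil, op(k, zero), op(k, zero))))). Substituting into the earlier binding gives S := tup(nil, false, tup(nil, op(k, zero), op(k, zero))).
Decompose node/2: 3 =?= false,  R =?= op(nil, tup(nil, false, tup(nil, op(k, zero), op(k, zero)))).
Clash: constants 3 and false differ; no unifier exists.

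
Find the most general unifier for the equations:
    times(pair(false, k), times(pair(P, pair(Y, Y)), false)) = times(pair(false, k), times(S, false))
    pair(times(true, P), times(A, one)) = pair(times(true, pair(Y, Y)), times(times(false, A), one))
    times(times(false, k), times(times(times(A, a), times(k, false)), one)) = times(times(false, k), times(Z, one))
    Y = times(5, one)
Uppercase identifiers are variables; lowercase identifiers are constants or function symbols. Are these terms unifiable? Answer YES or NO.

NO

Decompose times/2: pair(false, k) = pair(false, k),  times(pair(P, pair(Y, Y)), false) = times(S, false).
Delete trivial equation pair(false, k) = pair(false, k).
Decompose times/2: pair(P, pair(Y, Y)) = S,  false = false.
Bind S := pair(P, pair(Y, Y)); no other remaining equation mentions S.
Delete trivial equation false = false.
Decompose pair/2: times(true, P) = times(true, pair(Y, Y)),  times(A, one) = times(times(false, A), one).
Decompose times/2: true = true,  P = pair(Y, Y).
Delete trivial equation true = true.
Bind P := pair(Y, Y); no other remaining equation mentions P. Substituting into the earlier binding gives S := pair(pair(Y, Y), pair(Y, Y)).
Decompose times/2: A = times(false, A),  one = one.
Occurs check fails: A occurs in times(false, A); the equation A = times(false, A) has no finite solution.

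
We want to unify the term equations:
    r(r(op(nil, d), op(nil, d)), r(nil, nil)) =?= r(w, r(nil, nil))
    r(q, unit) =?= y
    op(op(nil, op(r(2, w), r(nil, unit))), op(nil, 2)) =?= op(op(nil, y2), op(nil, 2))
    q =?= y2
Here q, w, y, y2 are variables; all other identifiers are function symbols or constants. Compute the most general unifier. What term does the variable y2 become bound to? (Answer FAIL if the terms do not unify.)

op(r(2, r(op(nil, d), op(nil, d))), r(nil, unit))

Decompose r/2: r(op(nil, d), op(nil, d)) =?= w,  r(nil, nil) =?= r(nil, nil).
Bind w := r(op(nil, d), op(nil, d)); substituting into the one remaining equation that mentions w gives: op(op(nil, op(r(2, r(op(nil, d), op(nil, d))), r(nil, unit))), op(nil, 2)) =?= op(op(nil, y2), op(nil, 2)).
Delete trivial equation r(nil, nil) =?= r(nil, nil).
Bind y := r(q, unit); no other remaining equation mentions y.
Decompose op/2: op(nil, op(r(2, r(op(nil, d), op(nil, d))), r(nil, unit))) =?= op(nil, y2),  op(nil, 2) =?= op(nil, 2).
Decompose op/2: nil =?= nil,  op(r(2, r(op(nil, d), op(nil, d))), r(nil, unit)) =?= y2.
Delete trivial equation nil =?= nil.
Bind y2 := op(r(2, r(op(nil, d), op(nil, d))), r(nil, unit)); substituting into the one remaining equation that mentions y2 gives: q =?= op(r(2, r(op(nil, d), op(nil, d))), r(nil, unit)).
Delete trivial equation op(nil, 2) =?= op(nil, 2).
Bind q := op(r(2, r(op(nil, d), op(nil, d))), r(nil, unit)). Substituting into the earlier binding gives y := r(op(r(2, r(op(nil, d), op(nil, d))), r(nil, unit)), unit).
MGU = { w -> r(op(nil, d), op(nil, d)), y -> r(op(r(2, r(op(nil, d), op(nil, d))), r(nil, unit)), unit), y2 -> op(r(2, r(op(nil, d), op(nil, d))), r(nil, unit)), q -> op(r(2, r(op(nil, d), op(nil, d))), r(nil, unit)) }, so y2 -> op(r(2, r(op(nil, d), op(nil, d))), r(nil, unit)).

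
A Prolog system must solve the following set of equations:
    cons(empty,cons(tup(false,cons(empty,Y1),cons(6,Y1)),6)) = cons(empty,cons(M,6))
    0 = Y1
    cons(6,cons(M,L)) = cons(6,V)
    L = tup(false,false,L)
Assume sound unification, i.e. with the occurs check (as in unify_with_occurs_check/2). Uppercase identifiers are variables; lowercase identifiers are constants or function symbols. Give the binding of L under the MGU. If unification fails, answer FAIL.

FAIL

Decompose cons/2: empty = empty,  cons(tup(false,cons(empty,Y1),cons(6,Y1)),6) = cons(M,6).
Delete trivial equation empty = empty.
Decompose cons/2: tup(false,cons(empty,Y1),cons(6,Y1)) = M,  6 = 6.
Bind M := tup(false,cons(empty,Y1),cons(6,Y1)); substituting into the one remaining equation that mentions M gives: cons(6,cons(tup(false,cons(empty,Y1),cons(6,Y1)),L)) = cons(6,V).
Delete trivial equation 6 = 6.
Bind Y1 := 0; substituting into the one remaining equation that mentions Y1 gives: cons(6,cons(tup(false,cons(empty,0),cons(6,0)),L)) = cons(6,V). Substituting into the earlier binding gives M := tup(false,cons(empty,0),cons(6,0)).
Decompose cons/2: 6 = 6,  cons(tup(false,cons(empty,0),cons(6,0)),L) = V.
Delete trivial equation 6 = 6.
Bind V := cons(tup(false,cons(empty,0),cons(6,0)),L); no other remaining equation mentions V.
Occurs check fails: L occurs in tup(false,false,L); the equation L = tup(false,false,L) has no finite solution.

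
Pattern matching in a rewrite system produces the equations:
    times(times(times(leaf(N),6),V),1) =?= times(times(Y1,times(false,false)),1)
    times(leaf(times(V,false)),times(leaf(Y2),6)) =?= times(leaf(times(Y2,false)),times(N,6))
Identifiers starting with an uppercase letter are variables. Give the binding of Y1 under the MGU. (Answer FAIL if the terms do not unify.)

times(leaf(leaf(times(false,false))),6)

Decompose times/2: times(times(leaf(N),6),V) =?= times(Y1,times(false,false)),  1 =?= 1.
Decompose times/2: times(leaf(N),6) =?= Y1,  V =?= times(false,false).
Bind Y1 := times(leaf(N),6); no other remaining equation mentions Y1.
Bind V := times(false,false); substituting into the one remaining equation that mentions V gives: times(leaf(times(times(false,false),false)),times(leaf(Y2),6)) =?= times(leaf(times(Y2,false)),times(N,6)).
Delete trivial equation 1 =?= 1.
Decompose times/2: leaf(times(times(false,false),false)) =?= leaf(times(Y2,false)),  times(leaf(Y2),6) =?= times(N,6).
Decompose leaf/1: times(times(false,false),false) =?= times(Y2,false).
Decompose times/2: times(false,false) =?= Y2,  false =?= false.
Bind Y2 := times(false,false); substituting into the one remaining equation that mentions Y2 gives: times(leaf(times(false,false)),6) =?= times(N,6).
Delete trivial equation false =?= false.
Decompose times/2: leaf(times(false,false)) =?= N,  6 =?= 6.
Bind N := leaf(times(false,false)); no other remaining equation mentions N. Substituting into the earlier binding gives Y1 := times(leaf(leaf(times(false,false))),6).
Delete trivial equation 6 =?= 6.
MGU = { Y1 := times(leaf(leaf(times(false,false))),6), V := times(false,false), Y2 := times(false,false), N := leaf(times(false,false)) }, so Y1 := times(leaf(leaf(times(false,false))),6).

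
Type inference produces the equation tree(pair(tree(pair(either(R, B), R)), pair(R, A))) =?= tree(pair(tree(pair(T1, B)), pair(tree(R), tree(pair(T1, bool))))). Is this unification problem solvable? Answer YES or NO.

Decompose tree/1: pair(tree(pair(either(R, B), R)), pair(R, A)) =?= pair(tree(pair(T1, B)), pair(tree(R), tree(pair(T1, bool)))).
Decompose pair/2: tree(pair(either(R, B), R)) =?= tree(pair(T1, B)),  pair(R, A) =?= pair(tree(R), tree(pair(T1, bool))).
Decompose tree/1: pair(either(R, B), R) =?= pair(T1, B).
Decompose pair/2: either(R, B) =?= T1,  R =?= B.
Bind T1 := either(R, B); substituting into the one remaining equation that mentions T1 gives: pair(R, A) =?= pair(tree(R), tree(pair(either(R, B), bool))).
Bind R := B; substituting into the remaining equation gives: pair(B, A) =?= pair(tree(B), tree(pair(either(B, B), bool))). Substituting into the earlier binding gives T1 := either(B, B).
Decompose pair/2: B =?= tree(B),  A =?= tree(pair(either(B, B), bool)).
Occurs check fails: B occurs in tree(B); the equation B =?= tree(B) has no finite solution.

NO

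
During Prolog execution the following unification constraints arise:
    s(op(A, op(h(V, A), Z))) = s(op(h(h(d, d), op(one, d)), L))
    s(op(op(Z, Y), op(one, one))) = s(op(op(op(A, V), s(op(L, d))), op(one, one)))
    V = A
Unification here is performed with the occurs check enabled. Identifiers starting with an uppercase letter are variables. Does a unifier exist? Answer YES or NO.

YES

Decompose s/1: op(A, op(h(V, A), Z)) = op(h(h(d, d), op(one, d)), L).
Decompose op/2: A = h(h(d, d), op(one, d)),  op(h(V, A), Z) = L.
Bind A := h(h(d, d), op(one, d)); substituting into the remaining equations gives: op(h(V, h(h(d, d), op(one, d))), Z) = L,  s(op(op(Z, Y), op(one, one))) = s(op(op(op(h(h(d, d), op(one, d)), V), s(op(L, d))), op(one, one))),  V = h(h(d, d), op(one, d)).
Bind L := op(h(V, h(h(d, d), op(one, d))), Z); substituting into the one remaining equation that mentions L gives: s(op(op(Z, Y), op(one, one))) = s(op(op(op(h(h(d, d), op(one, d)), V), s(op(op(h(V, h(h(d, d), op(one, d))), Z), d))), op(one, one))).
Decompose s/1: op(op(Z, Y), op(one, one)) = op(op(op(h(h(d, d), op(one, d)), V), s(op(op(h(V, h(h(d, d), op(one, d))), Z), d))), op(one, one)).
Decompose op/2: op(Z, Y) = op(op(h(h(d, d), op(one, d)), V), s(op(op(h(V, h(h(d, d), op(one, d))), Z), d))),  op(one, one) = op(one, one).
Decompose op/2: Z = op(h(h(d, d), op(one, d)), V),  Y = s(op(op(h(V, h(h(d, d), op(one, d))), Z), d)).
Bind Z := op(h(h(d, d), op(one, d)), V); substituting into the one remaining equation that mentions Z gives: Y = s(op(op(h(V, h(h(d, d), op(one, d))), op(h(h(d, d), op(one, d)), V)), d)). Substituting into the earlier binding gives L := op(h(V, h(h(d, d), op(one, d))), op(h(h(d, d), op(one, d)), V)).
Bind Y := s(op(op(h(V, h(h(d, d), op(one, d))), op(h(h(d, d), op(one, d)), V)), d)); no other remaining equation mentions Y.
Delete trivial equation op(one, one) = op(one, one).
Bind V := h(h(d, d), op(one, d)). Substituting into the earlier bindings gives L := op(h(h(h(d, d), op(one, d)), h(h(d, d), op(one, d))), op(h(h(d, d), op(one, d)), h(h(d, d), op(one, d)))), Z := op(h(h(d, d), op(one, d)), h(h(d, d), op(one, d))), Y := s(op(op(h(h(h(d, d), op(one, d)), h(h(d, d), op(one, d))), op(h(h(d, d), op(one, d)), h(h(d, d), op(one, d)))), d)).
No equations remain and no clash or occurs-check failure arose, so a unifier exists.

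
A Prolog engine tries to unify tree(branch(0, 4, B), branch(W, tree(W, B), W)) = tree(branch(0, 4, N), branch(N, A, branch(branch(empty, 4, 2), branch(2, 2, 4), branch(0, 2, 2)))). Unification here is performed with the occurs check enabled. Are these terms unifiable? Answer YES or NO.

Decompose tree/2: branch(0, 4, B) = branch(0, 4, N),  branch(W, tree(W, B), W) = branch(N, A, branch(branch(empty, 4, 2), branch(2, 2, 4), branch(0, 2, 2))).
Decompose branch/3: 0 = 0,  4 = 4,  B = N.
Delete trivial equation 0 = 0.
Delete trivial equation 4 = 4.
Bind B := N; substituting into the remaining equation gives: branch(W, tree(W, N), W) = branch(N, A, branch(branch(empty, 4, 2), branch(2, 2, 4), branch(0, 2, 2))).
Decompose branch/3: W = N,  tree(W, N) = A,  W = branch(branch(empty, 4, 2), branch(2, 2, 4), branch(0, 2, 2)).
Bind W := N; substituting into the remaining equations gives: tree(N, N) = A,  N = branch(branch(empty, 4, 2), branch(2, 2, 4), branch(0, 2, 2)).
Bind A := tree(N, N); no other remaining equation mentions A.
Bind N := branch(branch(empty, 4, 2), branch(2, 2, 4), branch(0, 2, 2)). Substituting into the earlier bindings gives B := branch(branch(empty, 4, 2), branch(2, 2, 4), branch(0, 2, 2)), W := branch(branch(empty, 4, 2), branch(2, 2, 4), branch(0, 2, 2)), A := tree(branch(branch(empty, 4, 2), branch(2, 2, 4), branch(0, 2, 2)), branch(branch(empty, 4, 2), branch(2, 2, 4), branch(0, 2, 2))).
No equations remain and no clash or occurs-check failure arose, so a unifier exists.

YES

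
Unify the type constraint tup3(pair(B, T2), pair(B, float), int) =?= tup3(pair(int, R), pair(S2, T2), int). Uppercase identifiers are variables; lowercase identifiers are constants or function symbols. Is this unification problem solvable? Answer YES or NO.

YES

Decompose tup3/3: pair(B, T2) =?= pair(int, R),  pair(B, float) =?= pair(S2, T2),  int =?= int.
Decompose pair/2: B =?= int,  T2 =?= R.
Bind B := int; substituting into the one remaining equation that mentions B gives: pair(int, float) =?= pair(S2, T2).
Bind T2 := R; substituting into the one remaining equation that mentions T2 gives: pair(int, float) =?= pair(S2, R).
Decompose pair/2: int =?= S2,  float =?= R.
Bind S2 := int; no other remaining equation mentions S2.
Bind R := float; no other remaining equation mentions R. Substituting into the earlier binding gives T2 := float.
Delete trivial equation int =?= int.
No equations remain and no clash or occurs-check failure arose, so a unifier exists.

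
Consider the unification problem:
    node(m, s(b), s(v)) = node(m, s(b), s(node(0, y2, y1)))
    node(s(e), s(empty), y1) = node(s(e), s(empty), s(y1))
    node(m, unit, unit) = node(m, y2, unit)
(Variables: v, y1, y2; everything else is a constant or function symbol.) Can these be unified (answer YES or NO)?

Decompose node/3: m = m,  s(b) = s(b),  s(v) = s(node(0, y2, y1)).
Delete trivial equation m = m.
Delete trivial equation s(b) = s(b).
Decompose s/1: v = node(0, y2, y1).
Bind v := node(0, y2, y1); no other remaining equation mentions v.
Decompose node/3: s(e) = s(e),  s(empty) = s(empty),  y1 = s(y1).
Delete trivial equation s(e) = s(e).
Delete trivial equation s(empty) = s(empty).
Occurs check fails: y1 occurs in s(y1); the equation y1 = s(y1) has no finite solution.

NO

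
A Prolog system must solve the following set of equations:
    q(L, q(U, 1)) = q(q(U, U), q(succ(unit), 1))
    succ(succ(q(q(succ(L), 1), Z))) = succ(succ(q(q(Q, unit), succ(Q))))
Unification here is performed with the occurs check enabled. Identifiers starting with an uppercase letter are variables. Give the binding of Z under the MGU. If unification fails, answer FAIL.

FAIL

Decompose q/2: L = q(U, U),  q(U, 1) = q(succ(unit), 1).
Bind L := q(U, U); substituting into the one remaining equation that mentions L gives: succ(succ(q(q(succ(q(U, U)), 1), Z))) = succ(succ(q(q(Q, unit), succ(Q)))).
Decompose q/2: U = succ(unit),  1 = 1.
Bind U := succ(unit); substituting into the one remaining equation that mentions U gives: succ(succ(q(q(succ(q(succ(unit), succ(unit))), 1), Z))) = succ(succ(q(q(Q, unit), succ(Q)))). Substituting into the earlier binding gives L := q(succ(unit), succ(unit)).
Delete trivial equation 1 = 1.
Decompose succ/1: succ(q(q(succ(q(succ(unit), succ(unit))), 1), Z)) = succ(q(q(Q, unit), succ(Q))).
Decompose succ/1: q(q(succ(q(succ(unit), succ(unit))), 1), Z) = q(q(Q, unit), succ(Q)).
Decompose q/2: q(succ(q(succ(unit), succ(unit))), 1) = q(Q, unit),  Z = succ(Q).
Decompose q/2: succ(q(succ(unit), succ(unit))) = Q,  1 = unit.
Bind Q := succ(q(succ(unit), succ(unit))); substituting into the one remaining equation that mentions Q gives: Z = succ(succ(q(succ(unit), succ(unit)))).
Clash: constants 1 and unit differ; no unifier exists.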